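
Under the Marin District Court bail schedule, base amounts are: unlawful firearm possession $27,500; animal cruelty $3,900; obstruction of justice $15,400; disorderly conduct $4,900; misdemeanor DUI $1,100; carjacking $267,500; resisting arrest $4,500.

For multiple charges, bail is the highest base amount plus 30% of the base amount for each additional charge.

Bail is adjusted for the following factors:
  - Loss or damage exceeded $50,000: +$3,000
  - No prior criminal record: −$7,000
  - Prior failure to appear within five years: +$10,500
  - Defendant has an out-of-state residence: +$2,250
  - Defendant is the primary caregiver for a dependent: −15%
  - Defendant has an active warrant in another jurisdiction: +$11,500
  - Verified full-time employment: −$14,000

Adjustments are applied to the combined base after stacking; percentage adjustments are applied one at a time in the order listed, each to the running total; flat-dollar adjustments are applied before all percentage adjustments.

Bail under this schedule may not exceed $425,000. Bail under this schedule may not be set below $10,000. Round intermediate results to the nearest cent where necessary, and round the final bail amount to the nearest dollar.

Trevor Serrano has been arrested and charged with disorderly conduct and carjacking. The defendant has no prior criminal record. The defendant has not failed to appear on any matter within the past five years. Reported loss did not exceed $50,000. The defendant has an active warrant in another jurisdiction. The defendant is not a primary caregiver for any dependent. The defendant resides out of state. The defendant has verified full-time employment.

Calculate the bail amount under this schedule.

Base amounts from the schedule: disorderly conduct $4,900; carjacking $267,500.
Stacking rule: highest base plus 30% of each additional charge. Highest is carjacking at $267,500. Additional: $4,900 × 30% = $1,470. Combined base = $267,500 + $1,470 = $268,970.
No prior criminal record (−$7,000 flat): $268,970 − $7,000 = $261,970.
Defendant has an out-of-state residence (+$2,250 flat): $261,970 + $2,250 = $264,220.
Defendant has an active warrant in another jurisdiction (+$11,500 flat): $264,220 + $11,500 = $275,720.
Verified full-time employment (−$14,000 flat): $275,720 − $14,000 = $261,720.
$261,720 is within the $425,000 maximum.
$261,720 is at or above the $10,000 minimum.

$261,720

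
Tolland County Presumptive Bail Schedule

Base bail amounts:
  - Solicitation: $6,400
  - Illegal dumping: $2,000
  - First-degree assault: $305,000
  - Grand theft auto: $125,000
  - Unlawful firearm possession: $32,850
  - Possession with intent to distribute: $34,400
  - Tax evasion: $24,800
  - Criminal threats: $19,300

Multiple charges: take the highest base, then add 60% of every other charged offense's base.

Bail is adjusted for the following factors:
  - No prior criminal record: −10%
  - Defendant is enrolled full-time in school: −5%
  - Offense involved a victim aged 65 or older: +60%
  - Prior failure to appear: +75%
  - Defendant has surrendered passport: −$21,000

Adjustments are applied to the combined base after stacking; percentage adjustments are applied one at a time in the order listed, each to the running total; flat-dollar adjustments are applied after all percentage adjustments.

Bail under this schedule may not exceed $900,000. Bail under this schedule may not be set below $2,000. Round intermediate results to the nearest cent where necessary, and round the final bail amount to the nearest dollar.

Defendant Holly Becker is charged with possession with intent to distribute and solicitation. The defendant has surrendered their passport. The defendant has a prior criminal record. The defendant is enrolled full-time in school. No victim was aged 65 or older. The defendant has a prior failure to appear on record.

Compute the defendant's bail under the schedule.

$42,574

Base amounts from the schedule: possession with intent to distribute $34,400; solicitation $6,400.
Stacking rule: highest base plus 60% of each additional charge. Highest is possession with intent to distribute at $34,400. Additional: $6,400 × 60% = $3,840. Combined base = $34,400 + $3,840 = $38,240.
Defendant is enrolled full-time in school (−5%): $38,240 × 0.95 = $36,328.
Prior failure to appear (+75%): $36,328 × 1.75 = $63,574.
Defendant has surrendered passport (−$21,000 flat): $63,574 − $21,000 = $42,574.
$42,574 is within the $900,000 maximum.
$42,574 is at or above the $2,000 minimum.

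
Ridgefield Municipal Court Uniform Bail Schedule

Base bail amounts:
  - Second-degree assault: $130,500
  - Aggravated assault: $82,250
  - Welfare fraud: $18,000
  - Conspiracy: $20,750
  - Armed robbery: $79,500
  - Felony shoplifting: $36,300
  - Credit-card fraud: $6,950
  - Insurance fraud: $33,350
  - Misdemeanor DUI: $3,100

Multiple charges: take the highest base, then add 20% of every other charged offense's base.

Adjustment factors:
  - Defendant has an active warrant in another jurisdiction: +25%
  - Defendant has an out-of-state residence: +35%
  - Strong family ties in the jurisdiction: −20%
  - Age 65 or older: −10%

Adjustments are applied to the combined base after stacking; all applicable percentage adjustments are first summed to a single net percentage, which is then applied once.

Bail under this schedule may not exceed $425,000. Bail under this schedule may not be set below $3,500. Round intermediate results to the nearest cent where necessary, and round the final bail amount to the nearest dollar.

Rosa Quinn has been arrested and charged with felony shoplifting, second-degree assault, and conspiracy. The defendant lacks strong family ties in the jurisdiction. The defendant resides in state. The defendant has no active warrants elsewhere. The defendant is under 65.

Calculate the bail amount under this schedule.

$141,910

Base amounts from the schedule: felony shoplifting $36,300; second-degree assault $130,500; conspiracy $20,750.
Stacking rule: highest base plus 20% of each additional charge. Highest is second-degree assault at $130,500. Additional: $36,300 × 20% = $7,260; $20,750 × 20% = $4,150. Combined base = $130,500 + $11,410 = $141,910.
No adjustment factors apply to this defendant.
$141,910 is within the $425,000 maximum.
$141,910 is at or above the $3,500 minimum.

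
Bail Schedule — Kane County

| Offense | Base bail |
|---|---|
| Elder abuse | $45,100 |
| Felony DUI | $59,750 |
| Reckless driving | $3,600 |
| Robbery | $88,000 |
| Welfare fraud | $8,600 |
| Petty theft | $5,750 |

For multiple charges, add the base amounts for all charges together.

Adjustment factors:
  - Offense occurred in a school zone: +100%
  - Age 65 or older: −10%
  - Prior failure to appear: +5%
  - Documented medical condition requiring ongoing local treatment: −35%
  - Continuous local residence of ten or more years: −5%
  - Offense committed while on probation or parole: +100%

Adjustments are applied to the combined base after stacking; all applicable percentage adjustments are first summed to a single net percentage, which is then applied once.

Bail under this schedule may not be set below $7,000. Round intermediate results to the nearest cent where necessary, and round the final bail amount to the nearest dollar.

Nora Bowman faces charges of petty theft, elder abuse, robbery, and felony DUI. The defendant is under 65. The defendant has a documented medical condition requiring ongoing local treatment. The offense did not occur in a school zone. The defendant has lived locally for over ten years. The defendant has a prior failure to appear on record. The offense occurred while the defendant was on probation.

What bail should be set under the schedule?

$327,690

Base amounts from the schedule: petty theft $5,750; elder abuse $45,100; robbery $88,000; felony DUI $59,750.
Stacking rule: sum of all bases. $5,750 + $45,100 + $88,000 + $59,750 = $198,600.
Net percentage adjustment: +5% −35% −5% +100% = +65%. $198,600 × 1.65 = $327,690.
$327,690 is at or above the $7,000 minimum.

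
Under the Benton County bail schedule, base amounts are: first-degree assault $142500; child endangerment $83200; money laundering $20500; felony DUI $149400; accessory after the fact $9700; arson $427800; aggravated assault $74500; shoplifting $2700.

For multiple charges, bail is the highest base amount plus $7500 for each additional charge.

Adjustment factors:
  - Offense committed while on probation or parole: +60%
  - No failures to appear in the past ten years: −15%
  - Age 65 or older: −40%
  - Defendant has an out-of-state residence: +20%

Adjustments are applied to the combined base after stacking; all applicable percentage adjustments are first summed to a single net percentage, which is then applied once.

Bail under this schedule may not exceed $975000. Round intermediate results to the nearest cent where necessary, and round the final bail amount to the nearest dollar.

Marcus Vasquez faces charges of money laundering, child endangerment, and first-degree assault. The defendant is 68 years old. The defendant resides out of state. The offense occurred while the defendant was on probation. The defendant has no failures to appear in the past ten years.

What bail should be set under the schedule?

Base amounts from the schedule: money laundering $20500; child endangerment $83200; first-degree assault $142500.
Stacking rule: highest base plus $7500 per additional charge. Highest is first-degree assault at $142500; 2 additional charges → +$15000. Combined base = $157500.
Net percentage adjustment: +60% −15% −40% +20% = +25%. $157500 × 1.25 = $196875.
$196875 is within the $975000 maximum.

$196875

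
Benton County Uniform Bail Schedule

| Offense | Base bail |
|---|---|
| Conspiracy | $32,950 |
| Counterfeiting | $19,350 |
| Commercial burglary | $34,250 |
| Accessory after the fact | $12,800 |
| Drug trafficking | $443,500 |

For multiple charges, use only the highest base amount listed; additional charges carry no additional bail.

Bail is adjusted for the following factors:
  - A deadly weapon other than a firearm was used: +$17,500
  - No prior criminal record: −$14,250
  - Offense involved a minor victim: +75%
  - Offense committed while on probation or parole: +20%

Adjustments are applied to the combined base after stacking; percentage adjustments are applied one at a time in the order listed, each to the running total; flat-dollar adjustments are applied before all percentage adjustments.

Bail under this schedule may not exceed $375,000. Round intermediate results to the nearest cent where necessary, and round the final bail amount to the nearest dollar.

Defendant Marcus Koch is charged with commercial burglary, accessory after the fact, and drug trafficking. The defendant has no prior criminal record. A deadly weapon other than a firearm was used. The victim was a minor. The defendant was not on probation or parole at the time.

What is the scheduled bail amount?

Base amounts from the schedule: commercial burglary $34,250; accessory after the fact $12,800; drug trafficking $443,500.
Stacking rule: use the highest base only. Highest is drug trafficking at $443,500. Combined base = $443,500.
A deadly weapon other than a firearm was used (+$17,500 flat): $443,500 + $17,500 = $461,000.
No prior criminal record (−$14,250 flat): $461,000 − $14,250 = $446,750.
Offense involved a minor victim (+75%): $446,750 × 1.75 = $781,812.50.
Result $781,812.50 exceeds the maximum of $375,000; bail is capped at $375,000.

$375,000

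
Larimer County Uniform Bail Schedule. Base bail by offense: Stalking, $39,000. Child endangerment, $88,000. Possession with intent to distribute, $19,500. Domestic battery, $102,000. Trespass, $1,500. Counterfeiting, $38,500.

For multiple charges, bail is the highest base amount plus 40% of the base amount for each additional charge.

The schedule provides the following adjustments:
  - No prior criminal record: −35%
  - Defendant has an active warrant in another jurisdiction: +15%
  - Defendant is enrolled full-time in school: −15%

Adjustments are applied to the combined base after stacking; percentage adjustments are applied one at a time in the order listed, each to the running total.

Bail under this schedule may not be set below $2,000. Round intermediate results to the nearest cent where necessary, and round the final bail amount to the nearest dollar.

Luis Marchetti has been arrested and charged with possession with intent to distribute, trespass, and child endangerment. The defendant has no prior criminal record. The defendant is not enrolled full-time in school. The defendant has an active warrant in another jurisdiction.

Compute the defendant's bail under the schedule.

$72,059

Base amounts from the schedule: possession with intent to distribute $19,500; trespass $1,500; child endangerment $88,000.
Stacking rule: highest base plus 40% of each additional charge. Highest is child endangerment at $88,000. Additional: $19,500 × 40% = $7,800; $1,500 × 40% = $600. Combined base = $88,000 + $8,400 = $96,400.
No prior criminal record (−35%): $96,400 × 0.65 = $62,660.
Defendant has an active warrant in another jurisdiction (+15%): $62,660 × 1.15 = $72,059.
$72,059 is at or above the $2,000 minimum.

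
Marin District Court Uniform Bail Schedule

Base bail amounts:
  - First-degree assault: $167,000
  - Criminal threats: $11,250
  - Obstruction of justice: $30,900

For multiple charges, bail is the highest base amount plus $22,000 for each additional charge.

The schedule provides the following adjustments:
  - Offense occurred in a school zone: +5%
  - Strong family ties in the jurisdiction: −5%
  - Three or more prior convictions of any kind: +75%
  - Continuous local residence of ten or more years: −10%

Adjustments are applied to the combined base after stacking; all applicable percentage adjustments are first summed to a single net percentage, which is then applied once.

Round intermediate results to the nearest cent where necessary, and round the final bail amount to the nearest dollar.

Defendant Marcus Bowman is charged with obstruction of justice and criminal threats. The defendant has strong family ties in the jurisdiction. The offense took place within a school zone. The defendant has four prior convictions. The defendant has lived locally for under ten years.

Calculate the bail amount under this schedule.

$92,575

Base amounts from the schedule: obstruction of justice $30,900; criminal threats $11,250.
Stacking rule: highest base plus $22,000 per additional charge. Highest is obstruction of justice at $30,900; 1 additional charge → +$22,000. Combined base = $52,900.
Net percentage adjustment: +5% −5% +75% = +75%. $52,900 × 1.75 = $92,575.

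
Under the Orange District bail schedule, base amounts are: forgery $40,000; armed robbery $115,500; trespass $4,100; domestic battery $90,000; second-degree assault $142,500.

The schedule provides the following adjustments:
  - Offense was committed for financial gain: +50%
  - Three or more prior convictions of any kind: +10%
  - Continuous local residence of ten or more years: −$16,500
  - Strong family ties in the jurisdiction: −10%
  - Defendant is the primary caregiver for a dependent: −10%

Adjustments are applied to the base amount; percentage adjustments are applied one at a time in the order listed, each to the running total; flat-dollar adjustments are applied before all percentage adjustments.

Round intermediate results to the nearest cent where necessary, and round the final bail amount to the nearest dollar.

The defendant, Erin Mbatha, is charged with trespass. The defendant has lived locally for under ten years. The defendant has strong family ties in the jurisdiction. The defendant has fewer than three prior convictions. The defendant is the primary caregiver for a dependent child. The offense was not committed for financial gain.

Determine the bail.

$3,321

Base amounts from the schedule: trespass $4,100.
Single charge. Combined base = $4,100.
Strong family ties in the jurisdiction (−10%): $4,100 × 0.9 = $3,690.
Defendant is the primary caregiver for a dependent (−10%): $3,690 × 0.9 = $3,321.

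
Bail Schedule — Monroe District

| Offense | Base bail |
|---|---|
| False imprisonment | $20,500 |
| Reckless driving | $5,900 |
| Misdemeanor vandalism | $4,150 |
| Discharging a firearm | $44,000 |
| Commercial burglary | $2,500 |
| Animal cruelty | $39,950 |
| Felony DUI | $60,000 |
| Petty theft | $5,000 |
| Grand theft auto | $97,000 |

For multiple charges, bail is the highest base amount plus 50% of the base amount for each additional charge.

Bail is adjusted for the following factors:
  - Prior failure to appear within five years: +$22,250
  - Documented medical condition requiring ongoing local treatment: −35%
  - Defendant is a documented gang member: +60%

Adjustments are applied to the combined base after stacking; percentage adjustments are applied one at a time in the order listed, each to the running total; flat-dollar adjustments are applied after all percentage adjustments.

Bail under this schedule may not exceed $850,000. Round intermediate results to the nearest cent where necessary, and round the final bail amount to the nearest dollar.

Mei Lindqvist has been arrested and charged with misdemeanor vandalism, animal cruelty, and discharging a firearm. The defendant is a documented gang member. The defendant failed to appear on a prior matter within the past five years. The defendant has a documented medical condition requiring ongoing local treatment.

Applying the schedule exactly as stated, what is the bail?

Base amounts from the schedule: misdemeanor vandalism $4,150; animal cruelty $39,950; discharging a firearm $44,000.
Stacking rule: highest base plus 50% of each additional charge. Highest is discharging a firearm at $44,000. Additional: $4,150 × 50% = $2,075; $39,950 × 50% = $19,975. Combined base = $44,000 + $22,050 = $66,050.
Documented medical condition requiring ongoing local treatment (−35%): $66,050 × 0.65 = $42,932.50.
Defendant is a documented gang member (+60%): $42,932.50 × 1.6 = $68,692.
Prior failure to appear within five years (+$22,250 flat): $68,692 + $22,250 = $90,942.
$90,942 is within the $850,000 maximum.

$90,942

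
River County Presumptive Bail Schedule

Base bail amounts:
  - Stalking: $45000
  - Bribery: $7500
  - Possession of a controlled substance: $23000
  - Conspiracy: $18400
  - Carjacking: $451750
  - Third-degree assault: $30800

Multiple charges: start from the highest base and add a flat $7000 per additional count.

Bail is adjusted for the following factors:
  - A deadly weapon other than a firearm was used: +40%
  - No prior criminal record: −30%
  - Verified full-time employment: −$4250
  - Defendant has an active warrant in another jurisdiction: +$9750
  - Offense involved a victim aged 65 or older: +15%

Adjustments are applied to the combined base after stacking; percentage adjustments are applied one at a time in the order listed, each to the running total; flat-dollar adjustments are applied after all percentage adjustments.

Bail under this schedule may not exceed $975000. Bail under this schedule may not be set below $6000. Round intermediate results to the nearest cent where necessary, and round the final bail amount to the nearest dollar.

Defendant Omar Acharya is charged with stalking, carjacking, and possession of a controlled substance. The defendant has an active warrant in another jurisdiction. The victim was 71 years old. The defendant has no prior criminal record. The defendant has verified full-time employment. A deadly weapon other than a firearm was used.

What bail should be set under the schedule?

Base amounts from the schedule: stalking $45000; carjacking $451750; possession of a controlled substance $23000.
Stacking rule: highest base plus $7000 per additional charge. Highest is carjacking at $451750; 2 additional charges → +$14000. Combined base = $465750.
A deadly weapon other than a firearm was used (+40%): $465750 × 1.4 = $652050.
No prior criminal record (−30%): $652050 × 0.7 = $456435.
Offense involved a victim aged 65 or older (+15%): $456435 × 1.15 = $524900.25.
Verified full-time employment (−$4250 flat): $524900.25 − $4250 = $520650.25.
Defendant has an active warrant in another jurisdiction (+$9750 flat): $520650.25 + $9750 = $530400.25.
$530400.25 is within the $975000 maximum.
$530400.25 is at or above the $6000 minimum.
Rounded to the nearest dollar: $530400.

$530400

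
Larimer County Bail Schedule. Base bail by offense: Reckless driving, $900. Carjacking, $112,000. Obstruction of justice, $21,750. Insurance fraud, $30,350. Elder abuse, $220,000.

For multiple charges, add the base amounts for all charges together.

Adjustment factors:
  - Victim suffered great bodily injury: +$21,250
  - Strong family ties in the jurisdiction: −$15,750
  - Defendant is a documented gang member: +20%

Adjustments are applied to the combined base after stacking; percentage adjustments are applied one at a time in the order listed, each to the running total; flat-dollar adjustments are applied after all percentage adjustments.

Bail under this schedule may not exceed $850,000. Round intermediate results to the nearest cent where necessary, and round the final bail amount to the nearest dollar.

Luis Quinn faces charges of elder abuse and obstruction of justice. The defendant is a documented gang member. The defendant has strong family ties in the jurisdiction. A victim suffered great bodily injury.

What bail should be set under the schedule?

Base amounts from the schedule: elder abuse $220,000; obstruction of justice $21,750.
Stacking rule: sum of all bases. $220,000 + $21,750 = $241,750.
Defendant is a documented gang member (+20%): $241,750 × 1.2 = $290,100.
Victim suffered great bodily injury (+$21,250 flat): $290,100 + $21,250 = $311,350.
Strong family ties in the jurisdiction (−$15,750 flat): $311,350 − $15,750 = $295,600.
$295,600 is within the $850,000 maximum.

$295,600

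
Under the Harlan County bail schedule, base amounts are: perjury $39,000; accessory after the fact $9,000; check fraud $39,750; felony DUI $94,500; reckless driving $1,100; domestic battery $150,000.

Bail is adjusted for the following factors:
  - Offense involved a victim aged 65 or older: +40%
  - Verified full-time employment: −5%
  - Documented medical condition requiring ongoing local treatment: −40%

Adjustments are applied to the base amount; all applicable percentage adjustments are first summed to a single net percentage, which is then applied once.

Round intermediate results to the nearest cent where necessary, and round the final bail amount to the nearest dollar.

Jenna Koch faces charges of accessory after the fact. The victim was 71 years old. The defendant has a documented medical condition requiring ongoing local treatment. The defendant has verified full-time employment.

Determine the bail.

Base amounts from the schedule: accessory after the fact $9,000.
Single charge. Combined base = $9,000.
Net percentage adjustment: +40% −5% −40% = −5%. $9,000 × 0.95 = $8,550.

$8,550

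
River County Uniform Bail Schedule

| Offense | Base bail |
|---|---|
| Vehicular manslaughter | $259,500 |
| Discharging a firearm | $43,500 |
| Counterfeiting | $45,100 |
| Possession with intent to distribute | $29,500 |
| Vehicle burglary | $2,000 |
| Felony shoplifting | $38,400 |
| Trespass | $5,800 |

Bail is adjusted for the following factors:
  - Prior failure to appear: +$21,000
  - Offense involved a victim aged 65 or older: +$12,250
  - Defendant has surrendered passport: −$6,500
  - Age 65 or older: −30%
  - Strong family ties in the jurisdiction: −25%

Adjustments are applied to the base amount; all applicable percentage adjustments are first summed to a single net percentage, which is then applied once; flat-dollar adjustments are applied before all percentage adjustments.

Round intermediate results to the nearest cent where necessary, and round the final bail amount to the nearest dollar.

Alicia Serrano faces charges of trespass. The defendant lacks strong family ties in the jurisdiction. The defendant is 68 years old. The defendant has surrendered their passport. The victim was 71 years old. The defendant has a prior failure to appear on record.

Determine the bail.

$22,785

Base amounts from the schedule: trespass $5,800.
Single charge. Combined base = $5,800.
Prior failure to appear (+$21,000 flat): $5,800 + $21,000 = $26,800.
Offense involved a victim aged 65 or older (+$12,250 flat): $26,800 + $12,250 = $39,050.
Defendant has surrendered passport (−$6,500 flat): $39,050 − $6,500 = $32,550.
Age 65 or older (−30%): $32,550 × 0.7 = $22,785.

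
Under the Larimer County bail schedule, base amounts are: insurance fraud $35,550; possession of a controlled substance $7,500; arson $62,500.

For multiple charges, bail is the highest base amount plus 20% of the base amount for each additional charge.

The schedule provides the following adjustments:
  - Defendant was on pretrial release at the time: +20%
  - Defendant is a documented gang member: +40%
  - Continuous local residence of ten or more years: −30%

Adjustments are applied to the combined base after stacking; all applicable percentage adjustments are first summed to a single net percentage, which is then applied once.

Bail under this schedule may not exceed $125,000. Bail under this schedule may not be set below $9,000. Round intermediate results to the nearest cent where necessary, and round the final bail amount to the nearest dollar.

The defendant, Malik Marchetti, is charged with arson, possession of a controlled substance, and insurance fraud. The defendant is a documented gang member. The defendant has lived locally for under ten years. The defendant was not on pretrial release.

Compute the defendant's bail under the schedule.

Base amounts from the schedule: arson $62,500; possession of a controlled substance $7,500; insurance fraud $35,550.
Stacking rule: highest base plus 20% of each additional charge. Highest is arson at $62,500. Additional: $7,500 × 20% = $1,500; $35,550 × 20% = $7,110. Combined base = $62,500 + $8,610 = $71,110.
Defendant is a documented gang member (+40%): $71,110 × 1.4 = $99,554.
$99,554 is within the $125,000 maximum.
$99,554 is at or above the $9,000 minimum.

$99,554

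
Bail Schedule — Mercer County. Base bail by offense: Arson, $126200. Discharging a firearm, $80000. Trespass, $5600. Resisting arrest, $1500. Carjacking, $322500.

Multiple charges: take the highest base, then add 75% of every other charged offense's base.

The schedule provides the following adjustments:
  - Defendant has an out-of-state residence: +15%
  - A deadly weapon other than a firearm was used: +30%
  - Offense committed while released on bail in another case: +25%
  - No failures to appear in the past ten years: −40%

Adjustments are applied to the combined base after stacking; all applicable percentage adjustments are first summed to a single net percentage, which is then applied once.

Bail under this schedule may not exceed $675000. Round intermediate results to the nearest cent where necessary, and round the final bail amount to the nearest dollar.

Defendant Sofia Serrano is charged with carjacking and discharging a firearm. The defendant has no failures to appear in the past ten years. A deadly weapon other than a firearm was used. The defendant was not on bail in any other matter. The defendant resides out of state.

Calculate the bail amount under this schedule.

$401625

Base amounts from the schedule: carjacking $322500; discharging a firearm $80000.
Stacking rule: highest base plus 75% of each additional charge. Highest is carjacking at $322500. Additional: $80000 × 75% = $60000. Combined base = $322500 + $60000 = $382500.
Net percentage adjustment: +15% +30% −40% = +5%. $382500 × 1.05 = $401625.
$401625 is within the $675000 maximum.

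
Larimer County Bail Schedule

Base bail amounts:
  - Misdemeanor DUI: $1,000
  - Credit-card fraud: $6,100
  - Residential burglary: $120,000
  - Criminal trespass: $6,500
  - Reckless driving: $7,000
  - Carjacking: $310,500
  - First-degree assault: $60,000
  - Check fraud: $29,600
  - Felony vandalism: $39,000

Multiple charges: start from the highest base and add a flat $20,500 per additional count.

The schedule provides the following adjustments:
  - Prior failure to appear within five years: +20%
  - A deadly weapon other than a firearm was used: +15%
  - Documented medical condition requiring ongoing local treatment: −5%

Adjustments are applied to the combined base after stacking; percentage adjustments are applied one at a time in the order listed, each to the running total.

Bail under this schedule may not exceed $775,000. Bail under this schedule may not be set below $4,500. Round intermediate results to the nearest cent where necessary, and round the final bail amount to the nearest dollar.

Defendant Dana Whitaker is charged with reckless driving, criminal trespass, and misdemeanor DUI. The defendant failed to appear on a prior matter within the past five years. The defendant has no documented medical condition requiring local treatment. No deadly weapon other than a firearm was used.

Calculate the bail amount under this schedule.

$57,600

Base amounts from the schedule: reckless driving $7,000; criminal trespass $6,500; misdemeanor DUI $1,000.
Stacking rule: highest base plus $20,500 per additional charge. Highest is reckless driving at $7,000; 2 additional charges → +$41,000. Combined base = $48,000.
Prior failure to appear within five years (+20%): $48,000 × 1.2 = $57,600.
$57,600 is within the $775,000 maximum.
$57,600 is at or above the $4,500 minimum.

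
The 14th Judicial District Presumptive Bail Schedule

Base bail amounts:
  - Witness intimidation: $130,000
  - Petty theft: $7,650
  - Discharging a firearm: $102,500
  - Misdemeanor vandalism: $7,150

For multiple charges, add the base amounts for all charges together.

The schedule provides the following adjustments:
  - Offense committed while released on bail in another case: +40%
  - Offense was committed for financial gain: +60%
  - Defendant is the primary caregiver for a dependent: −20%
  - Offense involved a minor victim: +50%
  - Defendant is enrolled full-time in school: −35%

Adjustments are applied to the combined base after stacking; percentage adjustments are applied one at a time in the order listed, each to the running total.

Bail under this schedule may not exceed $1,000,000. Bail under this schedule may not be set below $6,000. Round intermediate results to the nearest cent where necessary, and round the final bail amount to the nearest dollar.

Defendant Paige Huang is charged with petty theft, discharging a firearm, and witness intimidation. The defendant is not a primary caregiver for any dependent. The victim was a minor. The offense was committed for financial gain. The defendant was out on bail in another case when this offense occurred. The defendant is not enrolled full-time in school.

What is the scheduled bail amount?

Base amounts from the schedule: petty theft $7,650; discharging a firearm $102,500; witness intimidation $130,000.
Stacking rule: sum of all bases. $7,650 + $102,500 + $130,000 = $240,150.
Offense committed while released on bail in another case (+40%): $240,150 × 1.4 = $336,210.
Offense was committed for financial gain (+60%): $336,210 × 1.6 = $537,936.
Offense involved a minor victim (+50%): $537,936 × 1.5 = $806,904.
$806,904 is within the $1,000,000 maximum.
$806,904 is at or above the $6,000 minimum.

$806,904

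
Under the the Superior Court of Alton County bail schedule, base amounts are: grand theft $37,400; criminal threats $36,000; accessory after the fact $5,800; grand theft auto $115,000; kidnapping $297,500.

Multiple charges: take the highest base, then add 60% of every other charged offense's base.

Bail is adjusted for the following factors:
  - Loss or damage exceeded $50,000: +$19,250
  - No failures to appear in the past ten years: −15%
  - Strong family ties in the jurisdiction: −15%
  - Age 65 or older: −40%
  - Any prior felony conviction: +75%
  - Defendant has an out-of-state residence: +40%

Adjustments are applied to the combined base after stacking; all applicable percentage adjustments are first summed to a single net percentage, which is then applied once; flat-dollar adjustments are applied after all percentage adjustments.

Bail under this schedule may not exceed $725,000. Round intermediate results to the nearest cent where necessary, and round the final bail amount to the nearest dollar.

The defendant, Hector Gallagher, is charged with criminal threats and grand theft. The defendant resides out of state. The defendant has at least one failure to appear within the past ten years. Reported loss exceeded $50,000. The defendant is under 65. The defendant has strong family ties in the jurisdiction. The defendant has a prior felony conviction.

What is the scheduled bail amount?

Base amounts from the schedule: criminal threats $36,000; grand theft $37,400.
Stacking rule: highest base plus 60% of each additional charge. Highest is grand theft at $37,400. Additional: $36,000 × 60% = $21,600. Combined base = $37,400 + $21,600 = $59,000.
Net percentage adjustment: −15% +75% +40% = +100%. $59,000 × 2 = $118,000.
Loss or damage exceeded $50,000 (+$19,250 flat): $118,000 + $19,250 = $137,250.
$137,250 is within the $725,000 maximum.

$137,250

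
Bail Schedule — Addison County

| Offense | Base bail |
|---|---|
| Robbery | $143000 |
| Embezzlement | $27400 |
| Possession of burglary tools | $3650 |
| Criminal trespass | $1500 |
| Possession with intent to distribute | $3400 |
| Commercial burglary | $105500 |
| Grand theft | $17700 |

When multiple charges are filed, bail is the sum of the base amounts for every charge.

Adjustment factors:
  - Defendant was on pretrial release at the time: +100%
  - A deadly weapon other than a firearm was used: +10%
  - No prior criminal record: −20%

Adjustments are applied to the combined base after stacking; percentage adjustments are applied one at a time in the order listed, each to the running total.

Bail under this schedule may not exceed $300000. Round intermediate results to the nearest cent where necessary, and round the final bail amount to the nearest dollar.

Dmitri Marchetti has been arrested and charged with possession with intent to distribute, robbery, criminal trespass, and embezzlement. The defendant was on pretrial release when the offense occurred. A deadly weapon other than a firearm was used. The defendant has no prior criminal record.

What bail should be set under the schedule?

Base amounts from the schedule: possession with intent to distribute $3400; robbery $143000; criminal trespass $1500; embezzlement $27400.
Stacking rule: sum of all bases. $3400 + $143000 + $1500 + $27400 = $175300.
Defendant was on pretrial release at the time (+100%): $175300 × 2 = $350600.
A deadly weapon other than a firearm was used (+10%): $350600 × 1.1 = $385660.
No prior criminal record (−20%): $385660 × 0.8 = $308528.
Result $308528 exceeds the maximum of $300000; bail is capped at $300000.

$300000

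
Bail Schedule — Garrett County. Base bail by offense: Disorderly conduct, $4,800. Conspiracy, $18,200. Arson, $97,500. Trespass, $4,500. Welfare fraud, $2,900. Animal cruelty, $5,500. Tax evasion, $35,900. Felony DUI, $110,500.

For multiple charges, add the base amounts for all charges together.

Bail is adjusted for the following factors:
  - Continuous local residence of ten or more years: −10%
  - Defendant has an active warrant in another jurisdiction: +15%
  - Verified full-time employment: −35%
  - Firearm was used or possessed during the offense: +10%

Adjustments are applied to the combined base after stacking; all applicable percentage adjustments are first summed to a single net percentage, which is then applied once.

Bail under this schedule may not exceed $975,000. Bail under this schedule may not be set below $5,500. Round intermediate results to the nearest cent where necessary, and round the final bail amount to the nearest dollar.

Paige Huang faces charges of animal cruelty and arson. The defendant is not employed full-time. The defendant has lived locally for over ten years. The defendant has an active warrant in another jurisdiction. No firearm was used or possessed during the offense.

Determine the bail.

Base amounts from the schedule: animal cruelty $5,500; arson $97,500.
Stacking rule: sum of all bases. $5,500 + $97,500 = $103,000.
Net percentage adjustment: −10% +15% = +5%. $103,000 × 1.05 = $108,150.
$108,150 is within the $975,000 maximum.
$108,150 is at or above the $5,500 minimum.

$108,150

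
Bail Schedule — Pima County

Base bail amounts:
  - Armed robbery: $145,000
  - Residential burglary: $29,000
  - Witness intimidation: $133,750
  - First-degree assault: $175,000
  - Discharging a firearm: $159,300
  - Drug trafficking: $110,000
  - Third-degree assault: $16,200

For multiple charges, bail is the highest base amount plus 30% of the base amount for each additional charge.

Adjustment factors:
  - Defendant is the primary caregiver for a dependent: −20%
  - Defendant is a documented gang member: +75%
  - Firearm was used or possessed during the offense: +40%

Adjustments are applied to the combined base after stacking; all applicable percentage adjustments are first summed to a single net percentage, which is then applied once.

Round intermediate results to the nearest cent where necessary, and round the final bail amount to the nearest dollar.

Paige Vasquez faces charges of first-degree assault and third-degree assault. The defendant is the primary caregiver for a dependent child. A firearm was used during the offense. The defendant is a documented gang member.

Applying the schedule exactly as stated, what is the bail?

Base amounts from the schedule: first-degree assault $175,000; third-degree assault $16,200.
Stacking rule: highest base plus 30% of each additional charge. Highest is first-degree assault at $175,000. Additional: $16,200 × 30% = $4,860. Combined base = $175,000 + $4,860 = $179,860.
Net percentage adjustment: −20% +75% +40% = +95%. $179,860 × 1.95 = $350,727.

$350,727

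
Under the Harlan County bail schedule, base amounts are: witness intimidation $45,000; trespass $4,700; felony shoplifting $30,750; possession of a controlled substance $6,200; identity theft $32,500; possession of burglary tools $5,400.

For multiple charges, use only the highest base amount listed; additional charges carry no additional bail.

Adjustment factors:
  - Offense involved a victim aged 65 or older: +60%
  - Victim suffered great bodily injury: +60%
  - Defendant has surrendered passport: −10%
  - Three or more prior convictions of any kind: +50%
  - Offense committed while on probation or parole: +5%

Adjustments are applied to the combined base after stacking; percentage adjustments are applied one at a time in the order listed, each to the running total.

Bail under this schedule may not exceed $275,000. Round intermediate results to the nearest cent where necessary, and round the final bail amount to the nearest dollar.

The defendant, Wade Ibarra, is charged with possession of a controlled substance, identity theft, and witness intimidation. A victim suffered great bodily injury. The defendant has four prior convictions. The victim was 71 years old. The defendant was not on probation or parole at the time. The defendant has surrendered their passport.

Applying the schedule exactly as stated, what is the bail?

Base amounts from the schedule: possession of a controlled substance $6,200; identity theft $32,500; witness intimidation $45,000.
Stacking rule: use the highest base only. Highest is witness intimidation at $45,000. Combined base = $45,000.
Offense involved a victim aged 65 or older (+60%): $45,000 × 1.6 = $72,000.
Victim suffered great bodily injury (+60%): $72,000 × 1.6 = $115,200.
Defendant has surrendered passport (−10%): $115,200 × 0.9 = $103,680.
Three or more prior convictions of any kind (+50%): $103,680 × 1.5 = $155,520.
$155,520 is within the $275,000 maximum.

$155,520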